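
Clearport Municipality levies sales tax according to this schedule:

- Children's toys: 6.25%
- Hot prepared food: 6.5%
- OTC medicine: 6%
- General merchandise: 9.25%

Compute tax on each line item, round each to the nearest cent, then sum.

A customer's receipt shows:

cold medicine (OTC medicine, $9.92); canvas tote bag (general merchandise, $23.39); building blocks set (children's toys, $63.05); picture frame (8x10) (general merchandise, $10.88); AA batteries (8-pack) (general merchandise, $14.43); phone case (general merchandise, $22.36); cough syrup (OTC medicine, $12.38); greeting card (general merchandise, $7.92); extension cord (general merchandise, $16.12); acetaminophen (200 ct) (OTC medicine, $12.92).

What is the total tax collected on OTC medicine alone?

$2.12

Cold medicine $9.92: OTC medicine → 6% → $0.60
Cough syrup $12.38: OTC medicine → 6% → $0.74
Acetaminophen (200 ct) $12.92: OTC medicine → 6% → $0.78
Tax on OTC medicine = $0.60 + $0.74 + $0.78 = $2.12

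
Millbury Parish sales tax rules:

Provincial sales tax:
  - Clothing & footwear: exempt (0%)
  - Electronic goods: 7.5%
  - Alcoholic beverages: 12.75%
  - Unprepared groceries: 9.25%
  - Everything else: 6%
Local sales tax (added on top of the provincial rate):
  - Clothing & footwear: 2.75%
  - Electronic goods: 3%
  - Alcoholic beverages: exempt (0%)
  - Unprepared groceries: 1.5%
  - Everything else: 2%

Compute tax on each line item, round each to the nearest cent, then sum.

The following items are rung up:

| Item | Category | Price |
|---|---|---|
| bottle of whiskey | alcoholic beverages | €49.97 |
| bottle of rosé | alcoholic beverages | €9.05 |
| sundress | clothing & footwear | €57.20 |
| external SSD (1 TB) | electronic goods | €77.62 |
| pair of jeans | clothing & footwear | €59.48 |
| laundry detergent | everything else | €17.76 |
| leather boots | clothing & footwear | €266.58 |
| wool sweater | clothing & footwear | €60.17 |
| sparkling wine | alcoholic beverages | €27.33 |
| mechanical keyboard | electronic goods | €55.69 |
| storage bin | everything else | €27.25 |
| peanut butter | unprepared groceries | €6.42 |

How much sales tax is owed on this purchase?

€41.48

Bottle of whiskey €49.97: alcoholic beverages → 12.75% + 0% local = 12.75% → €6.37
Bottle of rosé €9.05: alcoholic beverages → 12.75% + 0% local = 12.75% → €1.15
Sundress €57.20: clothing & footwear → 0% + 2.75% local = 2.75% → €1.57
External SSD (1 TB) €77.62: electronic goods → 7.5% + 3% local = 10.5% → €8.15
Pair of jeans €59.48: clothing & footwear → 0% + 2.75% local = 2.75% → €1.64
Laundry detergent €17.76: everything else → 6% + 2% local = 8% → €1.42
Leather boots €266.58: clothing & footwear → 0% + 2.75% local = 2.75% → €7.33
Wool sweater €60.17: clothing & footwear → 0% + 2.75% local = 2.75% → €1.65
Sparkling wine €27.33: alcoholic beverages → 12.75% + 0% local = 12.75% → €3.48
Mechanical keyboard €55.69: electronic goods → 7.5% + 3% local = 10.5% → €5.85
Storage bin €27.25: everything else → 6% + 2% local = 8% → €2.18
Peanut butter €6.42: unprepared groceries → 9.25% + 1.5% local = 10.75% → €0.69
Total tax = €6.37 + €1.15 + €1.57 + €8.15 + €1.64 + €1.42 + €7.33 + €1.65 + €3.48 + €5.85 + €2.18 + €0.69 = €41.48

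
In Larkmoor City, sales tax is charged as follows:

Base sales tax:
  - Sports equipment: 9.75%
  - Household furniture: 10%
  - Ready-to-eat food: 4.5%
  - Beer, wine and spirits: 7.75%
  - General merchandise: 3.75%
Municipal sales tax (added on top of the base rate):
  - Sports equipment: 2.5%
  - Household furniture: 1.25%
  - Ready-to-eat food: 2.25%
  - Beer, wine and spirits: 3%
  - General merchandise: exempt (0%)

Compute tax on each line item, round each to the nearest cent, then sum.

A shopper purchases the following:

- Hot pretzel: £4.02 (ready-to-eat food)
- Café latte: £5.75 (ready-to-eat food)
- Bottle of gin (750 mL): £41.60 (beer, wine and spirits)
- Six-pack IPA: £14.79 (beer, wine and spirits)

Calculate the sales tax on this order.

£6.72

Hot pretzel £4.02: ready-to-eat food → 4.5% + 2.25% municipal = 6.75% → £0.27
Café latte £5.75: ready-to-eat food → 4.5% + 2.25% municipal = 6.75% → £0.39
Bottle of gin (750 mL) £41.60: beer, wine and spirits → 7.75% + 3% municipal = 10.75% → £4.47
Six-pack IPA £14.79: beer, wine and spirits → 7.75% + 3% municipal = 10.75% → £1.59
Total tax = £0.27 + £0.39 + £4.47 + £1.59 = £6.72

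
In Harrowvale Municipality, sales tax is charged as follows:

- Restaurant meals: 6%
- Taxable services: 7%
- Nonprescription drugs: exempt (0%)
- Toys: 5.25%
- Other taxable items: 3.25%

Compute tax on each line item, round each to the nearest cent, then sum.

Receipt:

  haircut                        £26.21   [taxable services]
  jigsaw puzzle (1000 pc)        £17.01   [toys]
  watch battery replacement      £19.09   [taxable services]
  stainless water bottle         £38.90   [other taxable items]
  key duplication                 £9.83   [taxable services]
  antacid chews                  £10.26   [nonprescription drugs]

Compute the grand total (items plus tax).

Haircut £26.21: taxable services → 7% → £1.83
Jigsaw puzzle (1000 pc) £17.01: toys → 5.25% → £0.89
Watch battery replacement £19.09: taxable services → 7% → £1.34
Stainless water bottle £38.90: other taxable items → 3.25% → £1.26
Key duplication £9.83: taxable services → 7% → £0.69
Antacid chews £10.26: nonprescription drugs → 0% → £0.00
Subtotal = £121.30; tax = £6.01; total due = £127.31

£127.31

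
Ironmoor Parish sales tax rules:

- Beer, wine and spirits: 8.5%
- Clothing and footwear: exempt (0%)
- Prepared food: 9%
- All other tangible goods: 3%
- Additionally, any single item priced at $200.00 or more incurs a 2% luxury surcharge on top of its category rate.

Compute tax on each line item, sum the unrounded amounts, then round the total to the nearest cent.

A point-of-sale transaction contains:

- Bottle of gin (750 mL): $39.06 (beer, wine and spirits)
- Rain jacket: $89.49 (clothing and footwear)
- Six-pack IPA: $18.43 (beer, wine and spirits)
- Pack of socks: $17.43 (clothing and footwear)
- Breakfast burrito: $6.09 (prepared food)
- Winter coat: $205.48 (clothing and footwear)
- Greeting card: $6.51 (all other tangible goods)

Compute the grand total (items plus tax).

$392.23

Bottle of gin (750 mL) $39.06: beer, wine and spirits → 8.5% → $3.3201
Rain jacket $89.49: clothing and footwear → 0% → $0.00
Six-pack IPA $18.43: beer, wine and spirits → 8.5% → $1.56655
Pack of socks $17.43: clothing and footwear → 0% → $0.00
Breakfast burrito $6.09: prepared food → 9% → $0.5481
Winter coat $205.48: clothing and footwear → 0% + 2% surcharge = 2% → $4.1096
Greeting card $6.51: all other tangible goods → 3% → $0.1953
Subtotal = $382.49; unrounded tax = $9.73965 → $9.74; total due = $392.23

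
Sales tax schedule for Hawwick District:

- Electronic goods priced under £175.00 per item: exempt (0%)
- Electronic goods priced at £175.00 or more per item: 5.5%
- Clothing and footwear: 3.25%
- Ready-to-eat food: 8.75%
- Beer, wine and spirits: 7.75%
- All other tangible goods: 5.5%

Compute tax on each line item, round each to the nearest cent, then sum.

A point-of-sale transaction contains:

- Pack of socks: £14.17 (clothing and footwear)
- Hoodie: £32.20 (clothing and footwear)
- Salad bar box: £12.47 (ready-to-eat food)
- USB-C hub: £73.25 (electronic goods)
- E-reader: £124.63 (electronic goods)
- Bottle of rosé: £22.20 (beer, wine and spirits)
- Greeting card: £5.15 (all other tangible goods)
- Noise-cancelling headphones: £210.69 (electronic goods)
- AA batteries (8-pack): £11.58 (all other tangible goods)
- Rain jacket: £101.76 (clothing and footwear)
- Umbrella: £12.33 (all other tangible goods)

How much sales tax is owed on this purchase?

£20.82

Pack of socks £14.17: clothing and footwear → 3.25% → £0.46
Hoodie £32.20: clothing and footwear → 3.25% → £1.05
Salad bar box £12.47: ready-to-eat food → 8.75% → £1.09
USB-C hub £73.25: electronic goods, under £175.00 → 0% → £0.00
E-reader £124.63: electronic goods, under £175.00 → 0% → £0.00
Bottle of rosé £22.20: beer, wine and spirits → 7.75% → £1.72
Greeting card £5.15: all other tangible goods → 5.5% → £0.28
Noise-cancelling headphones £210.69: electronic goods, £175.00 or more → 5.5% → £11.59
AA batteries (8-pack) £11.58: all other tangible goods → 5.5% → £0.64
Rain jacket £101.76: clothing and footwear → 3.25% → £3.31
Umbrella £12.33: all other tangible goods → 5.5% → £0.68
Total tax = £0.46 + £1.05 + £1.09 + £1.72 + £0.28 + £11.59 + £0.64 + £3.31 + £0.68 = £20.82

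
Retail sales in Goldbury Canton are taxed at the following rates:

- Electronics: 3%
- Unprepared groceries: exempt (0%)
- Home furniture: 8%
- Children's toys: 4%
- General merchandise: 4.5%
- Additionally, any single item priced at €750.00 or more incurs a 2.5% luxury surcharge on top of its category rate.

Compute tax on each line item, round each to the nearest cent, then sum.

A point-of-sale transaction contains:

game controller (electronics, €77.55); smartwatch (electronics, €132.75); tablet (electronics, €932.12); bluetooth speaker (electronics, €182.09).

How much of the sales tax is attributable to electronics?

Game controller €77.55: electronics → 3% → €2.33
Smartwatch €132.75: electronics → 3% → €3.98
Tablet €932.12: electronics → 3% + 2.5% surcharge = 5.5% → €51.27
Bluetooth speaker €182.09: electronics → 3% → €5.46
Tax on electronics = €2.33 + €3.98 + €51.27 + €5.46 = €63.04

€63.04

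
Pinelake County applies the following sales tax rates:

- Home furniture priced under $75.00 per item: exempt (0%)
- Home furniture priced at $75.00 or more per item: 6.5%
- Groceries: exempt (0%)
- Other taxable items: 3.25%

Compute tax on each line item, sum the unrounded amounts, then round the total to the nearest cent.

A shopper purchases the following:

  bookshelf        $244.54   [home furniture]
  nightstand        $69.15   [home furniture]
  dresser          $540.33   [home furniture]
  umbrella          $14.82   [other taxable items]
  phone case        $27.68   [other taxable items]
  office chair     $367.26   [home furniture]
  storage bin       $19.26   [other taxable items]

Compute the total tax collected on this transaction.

Bookshelf $244.54: home furniture, $75.00 or more → 6.5% → $15.8951
Nightstand $69.15: home furniture, under $75.00 → 0% → $0.00
Dresser $540.33: home furniture, $75.00 or more → 6.5% → $35.12145
Umbrella $14.82: other taxable items → 3.25% → $0.48165
Phone case $27.68: other taxable items → 3.25% → $0.8996
Office chair $367.26: home furniture, $75.00 or more → 6.5% → $23.8719
Storage bin $19.26: other taxable items → 3.25% → $0.62595
Unrounded tax sum = $76.89565 → $76.90

$76.90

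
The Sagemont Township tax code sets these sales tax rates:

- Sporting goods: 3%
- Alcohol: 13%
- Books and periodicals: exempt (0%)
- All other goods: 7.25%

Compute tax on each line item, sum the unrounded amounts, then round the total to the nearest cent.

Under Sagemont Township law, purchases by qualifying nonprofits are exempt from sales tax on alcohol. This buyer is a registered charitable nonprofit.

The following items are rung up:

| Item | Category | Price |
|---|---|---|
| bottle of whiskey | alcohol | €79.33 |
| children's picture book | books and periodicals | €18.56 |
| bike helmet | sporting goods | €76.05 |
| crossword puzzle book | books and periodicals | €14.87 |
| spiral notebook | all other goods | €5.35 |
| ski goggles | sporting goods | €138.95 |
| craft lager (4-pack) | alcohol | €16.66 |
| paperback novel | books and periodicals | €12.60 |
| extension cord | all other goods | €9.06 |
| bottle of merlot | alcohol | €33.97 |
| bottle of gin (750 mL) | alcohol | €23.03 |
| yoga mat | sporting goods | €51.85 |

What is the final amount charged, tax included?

€489.33

Bottle of whiskey €79.33: alcohol, buyer-exempt → 0% → €0.00
Children's picture book €18.56: books and periodicals → 0% → €0.00
Bike helmet €76.05: sporting goods → 3% → €2.2815
Crossword puzzle book €14.87: books and periodicals → 0% → €0.00
Spiral notebook €5.35: all other goods → 7.25% → €0.387875
Ski goggles €138.95: sporting goods → 3% → €4.1685
Craft lager (4-pack) €16.66: alcohol, buyer-exempt → 0% → €0.00
Paperback novel €12.60: books and periodicals → 0% → €0.00
Extension cord €9.06: all other goods → 7.25% → €0.65685
Bottle of merlot €33.97: alcohol, buyer-exempt → 0% → €0.00
Bottle of gin (750 mL) €23.03: alcohol, buyer-exempt → 0% → €0.00
Yoga mat €51.85: sporting goods → 3% → €1.5555
Subtotal = €480.28; unrounded tax = €9.050225 → €9.05; total due = €489.33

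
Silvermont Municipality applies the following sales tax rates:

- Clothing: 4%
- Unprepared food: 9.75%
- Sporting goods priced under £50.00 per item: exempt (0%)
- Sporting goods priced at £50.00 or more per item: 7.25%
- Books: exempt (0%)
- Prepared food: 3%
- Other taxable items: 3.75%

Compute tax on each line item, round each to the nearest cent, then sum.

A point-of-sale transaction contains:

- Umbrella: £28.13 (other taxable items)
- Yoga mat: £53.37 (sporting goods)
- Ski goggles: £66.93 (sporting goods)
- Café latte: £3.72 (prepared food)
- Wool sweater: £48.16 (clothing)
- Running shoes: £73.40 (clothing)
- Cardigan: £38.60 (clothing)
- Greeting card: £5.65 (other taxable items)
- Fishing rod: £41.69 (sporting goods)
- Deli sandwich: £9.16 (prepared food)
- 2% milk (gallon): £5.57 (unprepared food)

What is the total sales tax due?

£17.31

Umbrella £28.13: other taxable items → 3.75% → £1.05
Yoga mat £53.37: sporting goods, £50.00 or more → 7.25% → £3.87
Ski goggles £66.93: sporting goods, £50.00 or more → 7.25% → £4.85
Café latte £3.72: prepared food → 3% → £0.11
Wool sweater £48.16: clothing → 4% → £1.93
Running shoes £73.40: clothing → 4% → £2.94
Cardigan £38.60: clothing → 4% → £1.54
Greeting card £5.65: other taxable items → 3.75% → £0.21
Fishing rod £41.69: sporting goods, under £50.00 → 0% → £0.00
Deli sandwich £9.16: prepared food → 3% → £0.27
2% milk (gallon) £5.57: unprepared food → 9.75% → £0.54
Total tax = £1.05 + £3.87 + £4.85 + £0.11 + £1.93 + £2.94 + £1.54 + £0.21 + £0.27 + £0.54 = £17.31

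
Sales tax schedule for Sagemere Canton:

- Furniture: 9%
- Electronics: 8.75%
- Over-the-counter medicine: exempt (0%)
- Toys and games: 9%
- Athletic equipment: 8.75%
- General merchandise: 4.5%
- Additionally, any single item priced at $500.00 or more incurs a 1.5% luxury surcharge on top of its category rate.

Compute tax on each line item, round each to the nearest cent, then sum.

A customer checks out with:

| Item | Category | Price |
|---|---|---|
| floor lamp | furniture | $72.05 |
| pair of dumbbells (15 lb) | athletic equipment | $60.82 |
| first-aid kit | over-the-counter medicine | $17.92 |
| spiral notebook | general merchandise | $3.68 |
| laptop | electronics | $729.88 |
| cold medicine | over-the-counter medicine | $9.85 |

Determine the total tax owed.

Floor lamp $72.05: furniture → 9% → $6.48
Pair of dumbbells (15 lb) $60.82: athletic equipment → 8.75% → $5.32
First-aid kit $17.92: over-the-counter medicine → 0% → $0.00
Spiral notebook $3.68: general merchandise → 4.5% → $0.17
Laptop $729.88: electronics → 8.75% + 1.5% surcharge = 10.25% → $74.81
Cold medicine $9.85: over-the-counter medicine → 0% → $0.00
Total tax = $6.48 + $5.32 + $0.17 + $74.81 = $86.78

$86.78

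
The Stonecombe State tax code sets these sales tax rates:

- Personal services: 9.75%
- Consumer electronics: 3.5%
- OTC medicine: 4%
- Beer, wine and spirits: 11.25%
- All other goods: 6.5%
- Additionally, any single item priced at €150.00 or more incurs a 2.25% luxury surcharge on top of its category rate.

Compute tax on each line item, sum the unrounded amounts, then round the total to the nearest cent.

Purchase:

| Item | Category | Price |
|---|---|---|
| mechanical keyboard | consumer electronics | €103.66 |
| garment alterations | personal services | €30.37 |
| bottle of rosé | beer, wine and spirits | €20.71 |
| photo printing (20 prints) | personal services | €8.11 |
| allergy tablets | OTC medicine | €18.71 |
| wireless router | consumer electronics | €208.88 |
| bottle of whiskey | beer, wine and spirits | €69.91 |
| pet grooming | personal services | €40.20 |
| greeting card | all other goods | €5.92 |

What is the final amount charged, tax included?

Mechanical keyboard €103.66: consumer electronics → 3.5% → €3.6281
Garment alterations €30.37: personal services → 9.75% → €2.961075
Bottle of rosé €20.71: beer, wine and spirits → 11.25% → €2.329875
Photo printing (20 prints) €8.11: personal services → 9.75% → €0.790725
Allergy tablets €18.71: OTC medicine → 4% → €0.7484
Wireless router €208.88: consumer electronics → 3.5% + 2.25% surcharge = 5.75% → €12.0106
Bottle of whiskey €69.91: beer, wine and spirits → 11.25% → €7.864875
Pet grooming €40.20: personal services → 9.75% → €3.9195
Greeting card €5.92: all other goods → 6.5% → €0.3848
Subtotal = €506.47; unrounded tax = €34.63795 → €34.64; total due = €541.11

€541.11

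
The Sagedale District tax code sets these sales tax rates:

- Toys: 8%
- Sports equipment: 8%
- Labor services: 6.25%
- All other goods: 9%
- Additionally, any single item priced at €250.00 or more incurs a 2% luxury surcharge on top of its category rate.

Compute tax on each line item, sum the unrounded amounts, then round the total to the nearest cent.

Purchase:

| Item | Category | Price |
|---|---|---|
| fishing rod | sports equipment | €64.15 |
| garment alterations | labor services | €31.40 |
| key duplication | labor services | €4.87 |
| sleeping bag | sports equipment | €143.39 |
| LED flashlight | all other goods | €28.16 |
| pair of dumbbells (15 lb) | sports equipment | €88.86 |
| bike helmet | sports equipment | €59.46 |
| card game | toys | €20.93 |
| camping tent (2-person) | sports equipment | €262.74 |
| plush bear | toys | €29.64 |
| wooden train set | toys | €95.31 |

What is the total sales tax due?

€71.21

Fishing rod €64.15: sports equipment → 8% → €5.132
Garment alterations €31.40: labor services → 6.25% → €1.9625
Key duplication €4.87: labor services → 6.25% → €0.304375
Sleeping bag €143.39: sports equipment → 8% → €11.4712
LED flashlight €28.16: all other goods → 9% → €2.5344
Pair of dumbbells (15 lb) €88.86: sports equipment → 8% → €7.1088
Bike helmet €59.46: sports equipment → 8% → €4.7568
Card game €20.93: toys → 8% → €1.6744
Camping tent (2-person) €262.74: sports equipment → 8% + 2% surcharge = 10% → €26.274
Plush bear €29.64: toys → 8% → €2.3712
Wooden train set €95.31: toys → 8% → €7.6248
Unrounded tax sum = €71.214475 → €71.21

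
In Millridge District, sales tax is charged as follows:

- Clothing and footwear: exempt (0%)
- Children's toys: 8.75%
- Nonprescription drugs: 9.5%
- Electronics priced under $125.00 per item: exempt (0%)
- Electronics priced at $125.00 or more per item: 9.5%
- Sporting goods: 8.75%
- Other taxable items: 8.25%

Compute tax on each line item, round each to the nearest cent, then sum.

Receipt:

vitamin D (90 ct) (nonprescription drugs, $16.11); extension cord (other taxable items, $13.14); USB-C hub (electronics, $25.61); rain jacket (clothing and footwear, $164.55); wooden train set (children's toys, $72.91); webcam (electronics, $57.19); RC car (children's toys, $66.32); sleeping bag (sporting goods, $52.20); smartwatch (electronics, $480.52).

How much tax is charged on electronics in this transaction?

$45.65

USB-C hub $25.61: electronics, under $125.00 → 0% → $0.00
Webcam $57.19: electronics, under $125.00 → 0% → $0.00
Smartwatch $480.52: electronics, $125.00 or more → 9.5% → $45.65
Tax on electronics = $0.00 + $0.00 + $45.65 = $45.65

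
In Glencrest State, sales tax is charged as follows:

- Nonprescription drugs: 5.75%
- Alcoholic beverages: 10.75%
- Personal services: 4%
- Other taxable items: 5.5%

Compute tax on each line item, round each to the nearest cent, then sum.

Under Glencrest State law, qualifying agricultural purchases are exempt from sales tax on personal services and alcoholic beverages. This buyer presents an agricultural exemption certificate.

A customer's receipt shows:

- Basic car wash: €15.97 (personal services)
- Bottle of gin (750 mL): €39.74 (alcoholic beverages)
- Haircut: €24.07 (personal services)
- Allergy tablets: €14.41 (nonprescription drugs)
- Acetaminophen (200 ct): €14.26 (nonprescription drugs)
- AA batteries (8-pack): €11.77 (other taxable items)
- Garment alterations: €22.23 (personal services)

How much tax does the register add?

€2.30

Basic car wash €15.97: personal services, buyer-exempt → 0% → €0.00
Bottle of gin (750 mL) €39.74: alcoholic beverages, buyer-exempt → 0% → €0.00
Haircut €24.07: personal services, buyer-exempt → 0% → €0.00
Allergy tablets €14.41: nonprescription drugs → 5.75% → €0.83
Acetaminophen (200 ct) €14.26: nonprescription drugs → 5.75% → €0.82
AA batteries (8-pack) €11.77: other taxable items → 5.5% → €0.65
Garment alterations €22.23: personal services, buyer-exempt → 0% → €0.00
Total tax = €0.83 + €0.82 + €0.65 = €2.30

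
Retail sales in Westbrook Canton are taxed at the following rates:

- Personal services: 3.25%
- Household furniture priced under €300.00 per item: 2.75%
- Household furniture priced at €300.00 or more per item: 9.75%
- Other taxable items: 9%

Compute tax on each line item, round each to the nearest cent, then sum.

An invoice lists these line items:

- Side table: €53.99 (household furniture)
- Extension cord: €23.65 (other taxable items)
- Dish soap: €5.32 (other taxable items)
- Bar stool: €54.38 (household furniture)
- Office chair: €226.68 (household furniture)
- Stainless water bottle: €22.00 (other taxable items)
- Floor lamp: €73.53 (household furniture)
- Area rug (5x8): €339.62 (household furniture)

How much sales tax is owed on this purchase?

Side table €53.99: household furniture, under €300.00 → 2.75% → €1.48
Extension cord €23.65: other taxable items → 9% → €2.13
Dish soap €5.32: other taxable items → 9% → €0.48
Bar stool €54.38: household furniture, under €300.00 → 2.75% → €1.50
Office chair €226.68: household furniture, under €300.00 → 2.75% → €6.23
Stainless water bottle €22.00: other taxable items → 9% → €1.98
Floor lamp €73.53: household furniture, under €300.00 → 2.75% → €2.02
Area rug (5x8) €339.62: household furniture, €300.00 or more → 9.75% → €33.11
Total tax = €1.48 + €2.13 + €0.48 + €1.50 + €6.23 + €1.98 + €2.02 + €33.11 = €48.93

€48.93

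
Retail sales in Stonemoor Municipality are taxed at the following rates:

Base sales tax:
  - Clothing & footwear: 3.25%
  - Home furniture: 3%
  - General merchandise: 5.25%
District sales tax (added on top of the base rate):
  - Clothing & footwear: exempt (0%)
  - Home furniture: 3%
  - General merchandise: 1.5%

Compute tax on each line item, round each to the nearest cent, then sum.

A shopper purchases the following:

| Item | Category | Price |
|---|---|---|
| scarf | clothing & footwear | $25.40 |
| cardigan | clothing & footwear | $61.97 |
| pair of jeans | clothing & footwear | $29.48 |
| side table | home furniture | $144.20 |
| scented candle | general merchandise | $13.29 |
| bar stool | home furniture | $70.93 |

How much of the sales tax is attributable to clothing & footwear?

$3.80

Scarf $25.40: clothing & footwear → 3.25% + 0% district = 3.25% → $0.83
Cardigan $61.97: clothing & footwear → 3.25% + 0% district = 3.25% → $2.01
Pair of jeans $29.48: clothing & footwear → 3.25% + 0% district = 3.25% → $0.96
Tax on clothing & footwear = $0.83 + $2.01 + $0.96 = $3.80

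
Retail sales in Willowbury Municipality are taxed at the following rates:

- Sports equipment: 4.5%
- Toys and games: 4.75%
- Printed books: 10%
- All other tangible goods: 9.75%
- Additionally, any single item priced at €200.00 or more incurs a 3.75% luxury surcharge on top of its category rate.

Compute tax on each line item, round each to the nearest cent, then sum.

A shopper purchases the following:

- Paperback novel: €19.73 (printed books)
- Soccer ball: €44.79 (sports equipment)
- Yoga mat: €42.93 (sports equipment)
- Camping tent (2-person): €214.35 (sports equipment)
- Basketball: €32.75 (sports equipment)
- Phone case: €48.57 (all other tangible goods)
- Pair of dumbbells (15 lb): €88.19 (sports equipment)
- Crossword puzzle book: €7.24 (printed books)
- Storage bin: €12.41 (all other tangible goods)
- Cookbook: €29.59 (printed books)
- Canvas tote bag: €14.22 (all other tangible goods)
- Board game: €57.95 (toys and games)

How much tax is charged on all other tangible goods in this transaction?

Phone case €48.57: all other tangible goods → 9.75% → €4.74
Storage bin €12.41: all other tangible goods → 9.75% → €1.21
Canvas tote bag €14.22: all other tangible goods → 9.75% → €1.39
Tax on all other tangible goods = €4.74 + €1.21 + €1.39 = €7.34

€7.34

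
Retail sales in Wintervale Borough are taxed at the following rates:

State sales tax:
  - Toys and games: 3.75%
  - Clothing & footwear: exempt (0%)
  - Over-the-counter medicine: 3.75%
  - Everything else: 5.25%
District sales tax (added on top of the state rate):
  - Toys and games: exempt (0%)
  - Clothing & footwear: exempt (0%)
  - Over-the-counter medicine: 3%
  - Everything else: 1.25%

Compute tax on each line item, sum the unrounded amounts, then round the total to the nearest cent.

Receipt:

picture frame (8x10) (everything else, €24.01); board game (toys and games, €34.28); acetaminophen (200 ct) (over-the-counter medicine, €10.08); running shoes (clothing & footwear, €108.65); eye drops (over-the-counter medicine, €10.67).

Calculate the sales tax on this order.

€4.25

Picture frame (8x10) €24.01: everything else → 5.25% + 1.25% district = 6.5% → €1.56065
Board game €34.28: toys and games → 3.75% + 0% district = 3.75% → €1.2855
Acetaminophen (200 ct) €10.08: over-the-counter medicine → 3.75% + 3% district = 6.75% → €0.6804
Running shoes €108.65: clothing & footwear → 0% + 0% district = 0% → €0.00
Eye drops €10.67: over-the-counter medicine → 3.75% + 3% district = 6.75% → €0.720225
Unrounded tax sum = €4.246775 → €4.25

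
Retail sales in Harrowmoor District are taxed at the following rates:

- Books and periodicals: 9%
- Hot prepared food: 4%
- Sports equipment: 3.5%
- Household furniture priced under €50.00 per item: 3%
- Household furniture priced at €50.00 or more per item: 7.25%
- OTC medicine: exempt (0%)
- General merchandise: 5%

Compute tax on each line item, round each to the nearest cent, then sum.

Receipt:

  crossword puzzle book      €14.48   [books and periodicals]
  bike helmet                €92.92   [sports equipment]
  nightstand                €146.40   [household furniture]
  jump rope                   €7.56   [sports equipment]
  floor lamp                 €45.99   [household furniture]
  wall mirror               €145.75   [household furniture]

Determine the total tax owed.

Crossword puzzle book €14.48: books and periodicals → 9% → €1.30
Bike helmet €92.92: sports equipment → 3.5% → €3.25
Nightstand €146.40: household furniture, €50.00 or more → 7.25% → €10.61
Jump rope €7.56: sports equipment → 3.5% → €0.26
Floor lamp €45.99: household furniture, under €50.00 → 3% → €1.38
Wall mirror €145.75: household furniture, €50.00 or more → 7.25% → €10.57
Total tax = €1.30 + €3.25 + €10.61 + €0.26 + €1.38 + €10.57 = €27.37

€27.37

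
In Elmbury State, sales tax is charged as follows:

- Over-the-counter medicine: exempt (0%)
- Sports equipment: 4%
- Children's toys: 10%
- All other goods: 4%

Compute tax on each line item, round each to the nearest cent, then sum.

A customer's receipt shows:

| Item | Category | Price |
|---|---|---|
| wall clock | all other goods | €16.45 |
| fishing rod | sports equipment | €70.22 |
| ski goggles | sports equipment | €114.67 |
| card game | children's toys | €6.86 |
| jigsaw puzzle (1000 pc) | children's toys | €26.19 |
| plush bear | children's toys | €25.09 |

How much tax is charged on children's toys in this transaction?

Card game €6.86: children's toys → 10% → €0.69
Jigsaw puzzle (1000 pc) €26.19: children's toys → 10% → €2.62
Plush bear €25.09: children's toys → 10% → €2.51
Tax on children's toys = €0.69 + €2.62 + €2.51 = €5.82

€5.82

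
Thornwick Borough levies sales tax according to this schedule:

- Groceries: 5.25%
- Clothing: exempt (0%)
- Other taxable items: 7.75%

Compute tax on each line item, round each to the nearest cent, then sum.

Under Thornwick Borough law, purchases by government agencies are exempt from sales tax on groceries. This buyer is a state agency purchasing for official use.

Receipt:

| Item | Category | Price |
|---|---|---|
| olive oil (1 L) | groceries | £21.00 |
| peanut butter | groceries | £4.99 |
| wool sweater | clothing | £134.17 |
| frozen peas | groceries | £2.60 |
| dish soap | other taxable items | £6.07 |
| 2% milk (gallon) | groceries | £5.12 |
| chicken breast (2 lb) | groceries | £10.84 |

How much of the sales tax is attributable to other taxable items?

£0.47

Dish soap £6.07: other taxable items → 7.75% → £0.47
Tax on other taxable items = £0.47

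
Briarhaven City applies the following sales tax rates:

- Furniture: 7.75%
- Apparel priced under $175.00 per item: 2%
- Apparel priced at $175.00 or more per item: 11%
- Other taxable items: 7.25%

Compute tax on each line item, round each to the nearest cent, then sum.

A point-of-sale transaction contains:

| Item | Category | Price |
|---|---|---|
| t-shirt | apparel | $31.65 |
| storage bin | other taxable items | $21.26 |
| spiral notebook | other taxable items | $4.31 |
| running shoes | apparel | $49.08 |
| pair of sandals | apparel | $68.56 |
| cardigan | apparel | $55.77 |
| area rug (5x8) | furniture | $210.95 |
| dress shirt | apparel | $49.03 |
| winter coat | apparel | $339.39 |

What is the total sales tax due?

T-shirt $31.65: apparel, under $175.00 → 2% → $0.63
Storage bin $21.26: other taxable items → 7.25% → $1.54
Spiral notebook $4.31: other taxable items → 7.25% → $0.31
Running shoes $49.08: apparel, under $175.00 → 2% → $0.98
Pair of sandals $68.56: apparel, under $175.00 → 2% → $1.37
Cardigan $55.77: apparel, under $175.00 → 2% → $1.12
Area rug (5x8) $210.95: furniture → 7.75% → $16.35
Dress shirt $49.03: apparel, under $175.00 → 2% → $0.98
Winter coat $339.39: apparel, $175.00 or more → 11% → $37.33
Total tax = $0.63 + $1.54 + $0.31 + $0.98 + $1.37 + $1.12 + $16.35 + $0.98 + $37.33 = $60.61

$60.61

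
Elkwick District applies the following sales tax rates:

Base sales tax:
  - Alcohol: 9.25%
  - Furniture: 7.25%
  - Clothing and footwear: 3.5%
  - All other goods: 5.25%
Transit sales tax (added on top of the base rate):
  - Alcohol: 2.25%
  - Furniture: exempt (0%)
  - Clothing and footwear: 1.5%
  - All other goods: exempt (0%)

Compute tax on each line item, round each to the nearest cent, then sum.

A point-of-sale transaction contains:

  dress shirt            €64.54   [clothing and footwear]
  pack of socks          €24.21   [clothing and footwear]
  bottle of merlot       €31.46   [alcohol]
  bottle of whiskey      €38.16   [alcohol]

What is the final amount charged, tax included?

Dress shirt €64.54: clothing and footwear → 3.5% + 1.5% transit = 5% → €3.23
Pack of socks €24.21: clothing and footwear → 3.5% + 1.5% transit = 5% → €1.21
Bottle of merlot €31.46: alcohol → 9.25% + 2.25% transit = 11.5% → €3.62
Bottle of whiskey €38.16: alcohol → 9.25% + 2.25% transit = 11.5% → €4.39
Subtotal = €158.37; tax = €12.45; total due = €170.82

€170.82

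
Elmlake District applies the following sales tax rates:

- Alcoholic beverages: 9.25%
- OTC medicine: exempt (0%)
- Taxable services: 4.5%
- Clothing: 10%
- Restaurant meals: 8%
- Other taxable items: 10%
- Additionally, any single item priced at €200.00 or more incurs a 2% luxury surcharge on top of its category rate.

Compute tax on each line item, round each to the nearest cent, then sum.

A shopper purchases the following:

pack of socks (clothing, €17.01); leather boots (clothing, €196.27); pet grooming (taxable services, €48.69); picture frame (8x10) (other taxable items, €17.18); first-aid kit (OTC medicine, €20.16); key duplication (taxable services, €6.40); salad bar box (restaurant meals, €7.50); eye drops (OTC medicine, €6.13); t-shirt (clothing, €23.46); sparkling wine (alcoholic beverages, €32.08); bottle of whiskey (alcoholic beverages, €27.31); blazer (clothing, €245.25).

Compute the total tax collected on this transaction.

Pack of socks €17.01: clothing → 10% → €1.70
Leather boots €196.27: clothing → 10% → €19.63
Pet grooming €48.69: taxable services → 4.5% → €2.19
Picture frame (8x10) €17.18: other taxable items → 10% → €1.72
First-aid kit €20.16: OTC medicine → 0% → €0.00
Key duplication €6.40: taxable services → 4.5% → €0.29
Salad bar box €7.50: restaurant meals → 8% → €0.60
Eye drops €6.13: OTC medicine → 0% → €0.00
T-shirt €23.46: clothing → 10% → €2.35
Sparkling wine €32.08: alcoholic beverages → 9.25% → €2.97
Bottle of whiskey €27.31: alcoholic beverages → 9.25% → €2.53
Blazer €245.25: clothing → 10% + 2% surcharge = 12% → €29.43
Total tax = €1.70 + €19.63 + €2.19 + €1.72 + €0.29 + €0.60 + €2.35 + €2.97 + €2.53 + €29.43 = €63.41

€63.41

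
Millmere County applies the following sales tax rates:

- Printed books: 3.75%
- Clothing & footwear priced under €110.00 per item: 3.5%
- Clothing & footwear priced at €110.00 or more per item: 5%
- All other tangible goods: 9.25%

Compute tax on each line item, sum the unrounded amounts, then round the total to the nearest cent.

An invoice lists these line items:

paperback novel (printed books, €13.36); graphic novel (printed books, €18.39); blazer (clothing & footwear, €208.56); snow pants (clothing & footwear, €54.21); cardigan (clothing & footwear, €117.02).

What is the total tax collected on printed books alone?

€1.19

Paperback novel €13.36: printed books → 3.75% → €0.501
Graphic novel €18.39: printed books → 3.75% → €0.689625
Tax on printed books: unrounded sum = €1.190625 → €1.19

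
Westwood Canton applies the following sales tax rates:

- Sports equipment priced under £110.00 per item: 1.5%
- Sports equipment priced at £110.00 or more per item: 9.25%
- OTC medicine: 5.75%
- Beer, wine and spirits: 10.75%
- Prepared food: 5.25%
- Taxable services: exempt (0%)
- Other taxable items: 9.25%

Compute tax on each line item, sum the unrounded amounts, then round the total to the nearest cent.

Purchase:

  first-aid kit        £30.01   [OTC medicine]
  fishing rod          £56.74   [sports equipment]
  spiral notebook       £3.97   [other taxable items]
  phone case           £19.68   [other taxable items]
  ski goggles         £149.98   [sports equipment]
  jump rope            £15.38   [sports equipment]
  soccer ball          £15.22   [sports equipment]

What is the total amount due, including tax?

£310.08

First-aid kit £30.01: OTC medicine → 5.75% → £1.725575
Fishing rod £56.74: sports equipment, under £110.00 → 1.5% → £0.8511
Spiral notebook £3.97: other taxable items → 9.25% → £0.367225
Phone case £19.68: other taxable items → 9.25% → £1.8204
Ski goggles £149.98: sports equipment, £110.00 or more → 9.25% → £13.87315
Jump rope £15.38: sports equipment, under £110.00 → 1.5% → £0.2307
Soccer ball £15.22: sports equipment, under £110.00 → 1.5% → £0.2283
Subtotal = £290.98; unrounded tax = £19.09645 → £19.10; total due = £310.08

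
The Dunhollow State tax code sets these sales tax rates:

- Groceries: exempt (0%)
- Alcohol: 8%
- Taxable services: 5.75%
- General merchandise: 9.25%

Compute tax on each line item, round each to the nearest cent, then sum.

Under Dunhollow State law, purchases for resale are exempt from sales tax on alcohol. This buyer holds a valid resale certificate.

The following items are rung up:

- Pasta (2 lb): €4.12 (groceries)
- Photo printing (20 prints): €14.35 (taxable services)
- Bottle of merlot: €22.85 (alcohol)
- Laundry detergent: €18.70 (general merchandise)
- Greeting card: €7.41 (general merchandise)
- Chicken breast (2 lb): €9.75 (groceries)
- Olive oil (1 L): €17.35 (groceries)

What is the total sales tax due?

€3.25

Pasta (2 lb) €4.12: groceries → 0% → €0.00
Photo printing (20 prints) €14.35: taxable services → 5.75% → €0.83
Bottle of merlot €22.85: alcohol, buyer-exempt → 0% → €0.00
Laundry detergent €18.70: general merchandise → 9.25% → €1.73
Greeting card €7.41: general merchandise → 9.25% → €0.69
Chicken breast (2 lb) €9.75: groceries → 0% → €0.00
Olive oil (1 L) €17.35: groceries → 0% → €0.00
Total tax = €0.83 + €1.73 + €0.69 = €3.25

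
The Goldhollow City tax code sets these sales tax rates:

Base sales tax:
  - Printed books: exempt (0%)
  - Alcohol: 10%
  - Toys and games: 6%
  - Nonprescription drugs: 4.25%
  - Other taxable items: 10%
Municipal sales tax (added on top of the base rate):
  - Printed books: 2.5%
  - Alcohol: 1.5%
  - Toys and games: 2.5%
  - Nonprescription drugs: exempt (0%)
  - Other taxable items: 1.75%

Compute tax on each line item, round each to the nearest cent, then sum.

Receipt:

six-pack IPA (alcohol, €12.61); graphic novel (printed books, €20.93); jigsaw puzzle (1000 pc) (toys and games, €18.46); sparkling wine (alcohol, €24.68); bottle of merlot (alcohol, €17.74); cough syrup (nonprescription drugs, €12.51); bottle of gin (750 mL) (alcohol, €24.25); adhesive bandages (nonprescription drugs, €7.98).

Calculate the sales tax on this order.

Six-pack IPA €12.61: alcohol → 10% + 1.5% municipal = 11.5% → €1.45
Graphic novel €20.93: printed books → 0% + 2.5% municipal = 2.5% → €0.52
Jigsaw puzzle (1000 pc) €18.46: toys and games → 6% + 2.5% municipal = 8.5% → €1.57
Sparkling wine €24.68: alcohol → 10% + 1.5% municipal = 11.5% → €2.84
Bottle of merlot €17.74: alcohol → 10% + 1.5% municipal = 11.5% → €2.04
Cough syrup €12.51: nonprescription drugs → 4.25% + 0% municipal = 4.25% → €0.53
Bottle of gin (750 mL) €24.25: alcohol → 10% + 1.5% municipal = 11.5% → €2.79
Adhesive bandages €7.98: nonprescription drugs → 4.25% + 0% municipal = 4.25% → €0.34
Total tax = €1.45 + €0.52 + €1.57 + €2.84 + €2.04 + €0.53 + €2.79 + €0.34 = €12.08

€12.08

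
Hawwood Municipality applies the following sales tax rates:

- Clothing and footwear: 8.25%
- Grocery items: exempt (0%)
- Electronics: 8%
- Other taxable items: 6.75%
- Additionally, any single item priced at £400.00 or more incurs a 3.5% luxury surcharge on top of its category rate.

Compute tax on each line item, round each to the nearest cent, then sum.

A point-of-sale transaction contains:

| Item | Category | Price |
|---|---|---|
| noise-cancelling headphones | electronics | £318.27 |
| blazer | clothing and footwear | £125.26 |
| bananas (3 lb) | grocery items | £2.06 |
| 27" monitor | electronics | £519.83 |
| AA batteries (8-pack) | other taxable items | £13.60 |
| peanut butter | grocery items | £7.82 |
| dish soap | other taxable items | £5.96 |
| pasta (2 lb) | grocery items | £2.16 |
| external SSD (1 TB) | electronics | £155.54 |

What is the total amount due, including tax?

£1259.83

Noise-cancelling headphones £318.27: electronics → 8% → £25.46
Blazer £125.26: clothing and footwear → 8.25% → £10.33
Bananas (3 lb) £2.06: grocery items → 0% → £0.00
27" monitor £519.83: electronics → 8% + 3.5% surcharge = 11.5% → £59.78
AA batteries (8-pack) £13.60: other taxable items → 6.75% → £0.92
Peanut butter £7.82: grocery items → 0% → £0.00
Dish soap £5.96: other taxable items → 6.75% → £0.40
Pasta (2 lb) £2.16: grocery items → 0% → £0.00
External SSD (1 TB) £155.54: electronics → 8% → £12.44
Subtotal = £1150.50; tax = £109.33; total due = £1259.83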